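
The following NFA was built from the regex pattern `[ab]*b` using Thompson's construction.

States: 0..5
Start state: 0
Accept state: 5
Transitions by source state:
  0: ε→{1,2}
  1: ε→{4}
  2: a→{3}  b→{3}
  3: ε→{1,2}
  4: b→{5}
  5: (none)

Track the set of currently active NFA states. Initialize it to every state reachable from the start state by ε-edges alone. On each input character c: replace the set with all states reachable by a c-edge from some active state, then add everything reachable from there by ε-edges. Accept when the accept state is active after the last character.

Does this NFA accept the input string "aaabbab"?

initial (ε-close {0}): {0,1,2,4}
'a' @ 1: {1,2,3,4}
'a' @ 2: {1,2,3,4}
'a' @ 3: {1,2,3,4}
'b' @ 4: {1,2,3,4,5}  ✓accept
'b' @ 5: {1,2,3,4,5}  ✓accept
'a' @ 6: {1,2,3,4}
'b' @ 7: {1,2,3,4,5}  ✓accept
end set {1,2,3,4,5} — state 5 in

Answer: ACCEPT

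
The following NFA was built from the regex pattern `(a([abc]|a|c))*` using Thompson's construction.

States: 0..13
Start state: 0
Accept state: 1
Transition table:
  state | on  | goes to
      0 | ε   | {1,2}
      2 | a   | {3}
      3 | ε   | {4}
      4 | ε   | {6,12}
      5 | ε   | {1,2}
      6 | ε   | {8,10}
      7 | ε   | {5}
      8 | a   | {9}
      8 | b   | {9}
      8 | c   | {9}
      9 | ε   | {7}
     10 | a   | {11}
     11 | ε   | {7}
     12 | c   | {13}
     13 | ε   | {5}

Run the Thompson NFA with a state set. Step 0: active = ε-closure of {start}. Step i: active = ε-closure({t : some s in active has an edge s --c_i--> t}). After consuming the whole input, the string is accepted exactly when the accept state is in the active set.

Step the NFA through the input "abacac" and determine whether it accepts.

start: ε-closure({0}) = {0,1,2}
'a' @ 1: {3,4,6,8,10,12}
'b' @ 2: {1,2,5,7,9}  ✓accept
'a' @ 3: {3,4,6,8,10,12}
'c' @ 4: {1,2,5,7,9,13}  ✓accept
'a' @ 5: {3,4,6,8,10,12}
'c' @ 6: {1,2,5,7,9,13}  ✓accept
after full input: {1,2,5,7,9,13}  (accept=1 in)

Answer: ACCEPT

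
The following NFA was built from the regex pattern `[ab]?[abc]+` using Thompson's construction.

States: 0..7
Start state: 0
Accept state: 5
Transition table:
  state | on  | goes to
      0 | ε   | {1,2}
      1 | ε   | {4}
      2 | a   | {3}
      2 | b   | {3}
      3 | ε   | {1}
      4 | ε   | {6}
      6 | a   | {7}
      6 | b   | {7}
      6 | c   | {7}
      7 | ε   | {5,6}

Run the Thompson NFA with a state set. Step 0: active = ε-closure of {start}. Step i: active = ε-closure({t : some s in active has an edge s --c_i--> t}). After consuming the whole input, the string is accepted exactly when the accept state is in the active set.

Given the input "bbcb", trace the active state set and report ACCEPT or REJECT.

Answer: ACCEPT

Derivation:
start: ε-closure({0}) = {0,1,2,4,6}
'b' @ 1: {1,3,4,5,6,7}  [accepting]
'b' @ 2: {5,6,7}  [accepting]
'c' @ 3: {5,6,7}  [accepting]
'b' @ 4: {5,6,7}  [accepting]
after full input: {5,6,7}  (accept=5 in)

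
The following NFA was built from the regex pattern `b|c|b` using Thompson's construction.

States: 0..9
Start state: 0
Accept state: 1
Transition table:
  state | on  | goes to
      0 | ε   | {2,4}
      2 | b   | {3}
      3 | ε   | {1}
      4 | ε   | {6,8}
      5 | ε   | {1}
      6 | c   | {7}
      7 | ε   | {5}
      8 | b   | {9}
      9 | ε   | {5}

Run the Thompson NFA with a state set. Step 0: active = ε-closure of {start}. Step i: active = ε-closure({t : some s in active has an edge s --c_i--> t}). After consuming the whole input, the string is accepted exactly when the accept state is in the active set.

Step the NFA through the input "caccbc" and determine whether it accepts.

Answer: REJECT

Steps:
start: ε-closure({0}) = {0,2,4,6,8}
'c' @ 1: {1,5,7}  [accepting]
'a' @ 2: {}  — state set empty
rest 'ccbc' ignored (set empty)
after full input: {}  (accept=1 not in)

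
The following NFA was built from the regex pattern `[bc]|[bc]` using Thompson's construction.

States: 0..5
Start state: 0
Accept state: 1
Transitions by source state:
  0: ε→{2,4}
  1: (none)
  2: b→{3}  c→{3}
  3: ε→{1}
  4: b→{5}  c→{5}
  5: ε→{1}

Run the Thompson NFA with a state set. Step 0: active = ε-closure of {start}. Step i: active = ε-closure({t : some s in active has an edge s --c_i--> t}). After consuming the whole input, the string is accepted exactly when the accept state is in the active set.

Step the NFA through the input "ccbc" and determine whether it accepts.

Answer: REJECT

Derivation:
start: ε-closure({0}) = {0,2,4}
'c' @ 1: {1,3,5}  ✓accept
'c' @ 2: {}  — state set empty
rest 'bc' ignored (set empty)
end set {} — state 1 not in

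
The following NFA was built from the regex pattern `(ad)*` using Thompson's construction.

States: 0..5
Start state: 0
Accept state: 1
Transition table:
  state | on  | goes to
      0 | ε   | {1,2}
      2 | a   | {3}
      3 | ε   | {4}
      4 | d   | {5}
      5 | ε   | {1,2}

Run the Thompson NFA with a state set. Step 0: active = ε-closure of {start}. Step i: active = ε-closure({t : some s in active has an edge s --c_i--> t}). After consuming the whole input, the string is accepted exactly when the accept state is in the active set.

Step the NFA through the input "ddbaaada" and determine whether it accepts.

Answer: REJECT

Derivation:
initial (ε-close {0}): {0,1,2}
'd' @ 1: {}  — state set empty
rest 'dbaaada' ignored (set empty)
final: {}; accept 1 not in set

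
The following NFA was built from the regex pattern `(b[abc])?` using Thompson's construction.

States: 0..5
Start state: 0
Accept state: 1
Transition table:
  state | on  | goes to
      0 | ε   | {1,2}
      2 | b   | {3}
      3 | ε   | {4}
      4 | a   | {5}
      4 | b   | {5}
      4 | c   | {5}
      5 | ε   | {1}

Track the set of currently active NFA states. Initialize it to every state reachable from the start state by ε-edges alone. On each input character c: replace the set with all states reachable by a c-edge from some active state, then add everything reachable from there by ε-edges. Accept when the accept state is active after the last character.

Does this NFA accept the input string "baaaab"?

S₀ = ε-closure({0}) = {0,1,2}
'b' @ 1: {3,4}
'a' @ 2: {1,5}  [accepting]
'a' @ 3: {}  — state set empty
rest 'aab' ignored (set empty)
end set {} — state 1 not in

Answer: REJECT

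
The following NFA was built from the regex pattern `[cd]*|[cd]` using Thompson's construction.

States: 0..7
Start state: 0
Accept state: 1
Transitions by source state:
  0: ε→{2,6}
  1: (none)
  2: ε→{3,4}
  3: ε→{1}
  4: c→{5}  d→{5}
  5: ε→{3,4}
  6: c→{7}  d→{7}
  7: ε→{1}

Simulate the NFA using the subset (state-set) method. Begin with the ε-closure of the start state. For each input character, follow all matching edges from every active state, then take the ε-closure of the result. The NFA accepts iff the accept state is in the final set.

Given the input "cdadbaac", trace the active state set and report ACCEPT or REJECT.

S₀ = ε-closure({0}) = {0,1,2,3,4,6}
'c' @ 1: {1,3,4,5,7}  (accept∈set)
'd' @ 2: {1,3,4,5}  (accept∈set)
'a' @ 3: {}  — state set empty
rest 'dbaac' ignored (set empty)
end set {} — state 1 not in

Answer: REJECT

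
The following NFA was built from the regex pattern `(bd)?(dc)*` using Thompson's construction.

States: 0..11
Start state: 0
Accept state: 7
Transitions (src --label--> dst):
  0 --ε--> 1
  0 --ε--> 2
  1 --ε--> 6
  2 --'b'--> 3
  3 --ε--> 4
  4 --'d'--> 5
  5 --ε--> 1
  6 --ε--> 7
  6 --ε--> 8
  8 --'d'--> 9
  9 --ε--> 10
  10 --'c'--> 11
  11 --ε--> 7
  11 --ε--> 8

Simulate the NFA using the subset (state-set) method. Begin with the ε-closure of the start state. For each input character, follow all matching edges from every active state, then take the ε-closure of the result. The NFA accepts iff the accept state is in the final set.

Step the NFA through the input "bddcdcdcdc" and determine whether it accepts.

Answer: ACCEPT

Derivation:
S₀ = ε-closure({0}) = {0,1,2,6,7,8}
'b' @ 1: {3,4}
'd' @ 2: {1,5,6,7,8}  ✓accept
'd' @ 3: {9,10}
'c' @ 4: {7,8,11}  ✓accept
'd' @ 5: {9,10}
'c' @ 6: {7,8,11}  ✓accept
'd' @ 7: {9,10}
'c' @ 8: {7,8,11}  ✓accept
'd' @ 9: {9,10}
'c' @ 10: {7,8,11}  ✓accept
end set {7,8,11} — state 7 in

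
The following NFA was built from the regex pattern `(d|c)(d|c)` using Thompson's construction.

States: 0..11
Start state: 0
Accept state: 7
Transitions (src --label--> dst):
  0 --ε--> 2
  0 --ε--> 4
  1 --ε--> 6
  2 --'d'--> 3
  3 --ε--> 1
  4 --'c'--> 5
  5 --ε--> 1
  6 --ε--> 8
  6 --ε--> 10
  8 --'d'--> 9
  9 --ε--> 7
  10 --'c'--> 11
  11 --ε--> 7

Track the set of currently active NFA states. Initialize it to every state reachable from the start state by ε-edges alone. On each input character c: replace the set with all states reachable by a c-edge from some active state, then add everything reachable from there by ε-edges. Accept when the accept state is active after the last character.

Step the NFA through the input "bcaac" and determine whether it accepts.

start: ε-closure({0}) = {0,2,4}
'b' @ 1: {}  — state set empty
rest 'caac' ignored (set empty)
after full input: {}  (accept=7 not in)

Answer: REJECT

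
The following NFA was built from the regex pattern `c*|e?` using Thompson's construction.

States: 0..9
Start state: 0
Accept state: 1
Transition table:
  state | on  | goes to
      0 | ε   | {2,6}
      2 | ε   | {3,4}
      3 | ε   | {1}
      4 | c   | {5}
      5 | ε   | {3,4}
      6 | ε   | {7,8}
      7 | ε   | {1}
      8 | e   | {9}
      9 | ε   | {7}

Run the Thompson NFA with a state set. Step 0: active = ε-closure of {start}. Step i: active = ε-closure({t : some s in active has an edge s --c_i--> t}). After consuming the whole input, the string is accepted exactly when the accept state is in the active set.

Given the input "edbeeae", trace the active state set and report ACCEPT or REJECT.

Answer: REJECT

Trace:
start: ε-closure({0}) = {0,1,2,3,4,6,7,8}
'e' @ 1: {1,7,9}  ✓accept
'd' @ 2: {}  — dead — no transitions
rest 'beeae' ignored (set empty)
after full input: {}  (accept=1 not in)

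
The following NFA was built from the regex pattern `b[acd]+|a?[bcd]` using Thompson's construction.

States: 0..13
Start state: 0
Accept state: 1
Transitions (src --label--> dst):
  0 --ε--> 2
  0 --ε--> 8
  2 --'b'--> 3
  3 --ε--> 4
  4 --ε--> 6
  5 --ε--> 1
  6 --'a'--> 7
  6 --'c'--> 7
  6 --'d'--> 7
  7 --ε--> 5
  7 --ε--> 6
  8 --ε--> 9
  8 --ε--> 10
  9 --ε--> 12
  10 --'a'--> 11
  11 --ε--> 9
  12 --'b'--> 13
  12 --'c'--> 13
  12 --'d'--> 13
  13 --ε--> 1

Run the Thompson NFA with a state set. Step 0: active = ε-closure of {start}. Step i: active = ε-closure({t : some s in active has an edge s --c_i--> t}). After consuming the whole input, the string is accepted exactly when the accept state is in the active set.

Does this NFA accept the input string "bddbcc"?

start: ε-closure({0}) = {0,2,8,9,10,12}
'b' @ 1: {1,3,4,6,13}  [accepting]
'd' @ 2: {1,5,6,7}  [accepting]
'd' @ 3: {1,5,6,7}  [accepting]
'b' @ 4: {}  — no active states
rest 'cc' ignored (set empty)
end set {} — state 1 not in

Answer: REJECT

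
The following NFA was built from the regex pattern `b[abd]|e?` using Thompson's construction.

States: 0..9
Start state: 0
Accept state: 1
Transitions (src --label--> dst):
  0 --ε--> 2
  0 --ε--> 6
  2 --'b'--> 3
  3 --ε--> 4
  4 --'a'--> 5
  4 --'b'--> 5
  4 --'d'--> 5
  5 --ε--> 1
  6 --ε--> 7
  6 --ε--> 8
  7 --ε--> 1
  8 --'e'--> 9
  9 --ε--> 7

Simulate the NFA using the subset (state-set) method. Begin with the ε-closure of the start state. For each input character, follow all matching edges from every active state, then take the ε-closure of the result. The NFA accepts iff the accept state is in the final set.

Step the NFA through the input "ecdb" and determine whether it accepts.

Answer: REJECT

Trace:
initial (ε-close {0}): {0,1,2,6,7,8}
'e' @ 1: {1,7,9}  ✓accept
'c' @ 2: {}  — state set empty
rest 'db' ignored (set empty)
final: {}; accept 1 not in set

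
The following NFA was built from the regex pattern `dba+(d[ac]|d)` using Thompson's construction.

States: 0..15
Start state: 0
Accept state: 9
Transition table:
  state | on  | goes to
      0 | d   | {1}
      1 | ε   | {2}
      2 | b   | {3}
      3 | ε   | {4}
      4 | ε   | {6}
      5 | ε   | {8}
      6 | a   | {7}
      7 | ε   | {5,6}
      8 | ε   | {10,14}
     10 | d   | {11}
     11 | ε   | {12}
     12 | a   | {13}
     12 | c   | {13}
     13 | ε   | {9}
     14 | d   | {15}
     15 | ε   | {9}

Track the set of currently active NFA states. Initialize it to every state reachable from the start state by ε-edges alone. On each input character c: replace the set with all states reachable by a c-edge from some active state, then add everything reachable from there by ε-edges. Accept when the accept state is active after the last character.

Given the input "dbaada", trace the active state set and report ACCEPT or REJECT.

start: ε-closure({0}) = {0}
'd' @ 1: {1,2}
'b' @ 2: {3,4,6}
'a' @ 3: {5,6,7,8,10,14}
'a' @ 4: {5,6,7,8,10,14}
'd' @ 5: {9,11,12,15}  (accept∈set)
'a' @ 6: {9,13}  (accept∈set)
after full input: {9,13}  (accept=9 in)

Answer: ACCEPT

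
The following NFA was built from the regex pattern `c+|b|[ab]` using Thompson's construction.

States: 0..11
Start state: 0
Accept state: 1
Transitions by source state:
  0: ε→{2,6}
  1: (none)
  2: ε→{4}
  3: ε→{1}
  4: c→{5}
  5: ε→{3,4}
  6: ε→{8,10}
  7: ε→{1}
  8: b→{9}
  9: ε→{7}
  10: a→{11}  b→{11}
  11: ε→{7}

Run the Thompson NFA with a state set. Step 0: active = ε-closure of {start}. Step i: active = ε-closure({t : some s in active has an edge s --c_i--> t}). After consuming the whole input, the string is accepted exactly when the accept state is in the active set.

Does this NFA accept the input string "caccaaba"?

Answer: REJECT

Trace:
initial (ε-close {0}): {0,2,4,6,8,10}
'c' @ 1: {1,3,4,5}  (accept∈set)
'a' @ 2: {}  — dead — no transitions
rest 'ccaaba' ignored (set empty)
after full input: {}  (accept=1 not in)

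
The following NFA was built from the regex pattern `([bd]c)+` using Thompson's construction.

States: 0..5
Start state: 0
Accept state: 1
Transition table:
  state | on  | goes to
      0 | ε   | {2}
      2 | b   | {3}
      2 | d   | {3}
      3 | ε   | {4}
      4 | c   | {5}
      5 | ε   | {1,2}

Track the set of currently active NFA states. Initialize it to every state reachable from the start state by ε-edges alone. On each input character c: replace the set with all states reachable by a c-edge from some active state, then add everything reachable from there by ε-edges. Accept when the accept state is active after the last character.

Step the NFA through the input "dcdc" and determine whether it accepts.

Answer: ACCEPT

Steps:
initial (ε-close {0}): {0,2}
'd' @ 1: {3,4}
'c' @ 2: {1,2,5}  (accept∈set)
'd' @ 3: {3,4}
'c' @ 4: {1,2,5}  (accept∈set)
end set {1,2,5} — state 1 in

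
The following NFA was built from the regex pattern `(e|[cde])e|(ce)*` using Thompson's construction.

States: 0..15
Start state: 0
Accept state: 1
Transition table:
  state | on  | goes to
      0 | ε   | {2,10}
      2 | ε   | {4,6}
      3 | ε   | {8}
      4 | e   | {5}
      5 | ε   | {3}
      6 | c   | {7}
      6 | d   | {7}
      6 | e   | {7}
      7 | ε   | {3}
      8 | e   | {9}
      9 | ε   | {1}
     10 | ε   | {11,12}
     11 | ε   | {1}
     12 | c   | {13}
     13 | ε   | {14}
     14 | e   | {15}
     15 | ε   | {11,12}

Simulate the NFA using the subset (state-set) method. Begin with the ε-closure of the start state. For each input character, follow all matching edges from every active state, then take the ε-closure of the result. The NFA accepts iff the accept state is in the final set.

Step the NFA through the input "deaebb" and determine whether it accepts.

Answer: REJECT

Derivation:
initial (ε-close {0}): {0,1,2,4,6,10,11,12}
'd' @ 1: {3,7,8}
'e' @ 2: {1,9}  ✓accept
'a' @ 3: {}  — state set empty
rest 'ebb' ignored (set empty)
after full input: {}  (accept=1 not in)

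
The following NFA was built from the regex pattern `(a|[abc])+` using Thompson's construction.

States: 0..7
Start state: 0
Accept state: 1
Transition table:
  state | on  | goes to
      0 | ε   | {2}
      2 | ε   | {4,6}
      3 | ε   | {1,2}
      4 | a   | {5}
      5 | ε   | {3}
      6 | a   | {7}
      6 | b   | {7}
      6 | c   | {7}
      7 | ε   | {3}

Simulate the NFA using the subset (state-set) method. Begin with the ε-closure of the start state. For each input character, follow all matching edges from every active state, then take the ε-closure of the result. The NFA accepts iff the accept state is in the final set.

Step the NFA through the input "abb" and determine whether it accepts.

Answer: ACCEPT

Derivation:
start: ε-closure({0}) = {0,2,4,6}
'a' @ 1: {1,2,3,4,5,6,7}  (accept∈set)
'b' @ 2: {1,2,3,4,6,7}  (accept∈set)
'b' @ 3: {1,2,3,4,6,7}  (accept∈set)
final: {1,2,3,4,6,7}; accept 1 in set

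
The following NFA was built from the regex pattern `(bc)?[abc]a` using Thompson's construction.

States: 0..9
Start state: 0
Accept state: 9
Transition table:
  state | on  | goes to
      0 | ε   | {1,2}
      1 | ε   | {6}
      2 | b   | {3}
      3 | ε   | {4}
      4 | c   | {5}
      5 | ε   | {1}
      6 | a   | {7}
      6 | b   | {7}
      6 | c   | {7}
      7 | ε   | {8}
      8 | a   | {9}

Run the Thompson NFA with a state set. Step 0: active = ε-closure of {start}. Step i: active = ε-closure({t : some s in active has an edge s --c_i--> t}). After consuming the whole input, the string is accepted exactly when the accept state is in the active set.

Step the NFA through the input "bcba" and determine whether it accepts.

start: ε-closure({0}) = {0,1,2,6}
'b' @ 1: {3,4,7,8}
'c' @ 2: {1,5,6}
'b' @ 3: {7,8}
'a' @ 4: {9}  ✓accept
after full input: {9}  (accept=9 in)

Answer: ACCEPT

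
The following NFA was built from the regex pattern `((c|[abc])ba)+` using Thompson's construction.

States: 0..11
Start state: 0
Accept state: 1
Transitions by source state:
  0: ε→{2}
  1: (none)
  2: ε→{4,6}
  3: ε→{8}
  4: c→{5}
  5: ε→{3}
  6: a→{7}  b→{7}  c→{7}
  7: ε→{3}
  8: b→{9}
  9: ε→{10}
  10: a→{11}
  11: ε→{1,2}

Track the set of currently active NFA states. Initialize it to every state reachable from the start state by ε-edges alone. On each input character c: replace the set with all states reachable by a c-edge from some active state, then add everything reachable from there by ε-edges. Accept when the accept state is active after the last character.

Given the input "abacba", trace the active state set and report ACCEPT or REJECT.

S₀ = ε-closure({0}) = {0,2,4,6}
'a' @ 1: {3,7,8}
'b' @ 2: {9,10}
'a' @ 3: {1,2,4,6,11}  [accepting]
'c' @ 4: {3,5,7,8}
'b' @ 5: {9,10}
'a' @ 6: {1,2,4,6,11}  [accepting]
end set {1,2,4,6,11} — state 1 in

Answer: ACCEPT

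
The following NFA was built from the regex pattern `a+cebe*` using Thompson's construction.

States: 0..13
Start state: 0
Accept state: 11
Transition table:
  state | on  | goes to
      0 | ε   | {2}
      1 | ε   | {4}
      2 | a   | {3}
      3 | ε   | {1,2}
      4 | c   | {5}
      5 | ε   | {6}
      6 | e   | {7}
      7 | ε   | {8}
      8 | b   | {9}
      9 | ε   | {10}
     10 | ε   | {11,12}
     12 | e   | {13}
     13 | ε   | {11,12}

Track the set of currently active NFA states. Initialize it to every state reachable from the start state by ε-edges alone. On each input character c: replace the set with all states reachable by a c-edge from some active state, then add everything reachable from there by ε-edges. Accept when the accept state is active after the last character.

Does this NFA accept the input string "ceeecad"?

Answer: REJECT

Derivation:
start: ε-closure({0}) = {0,2}
'c' @ 1: {}  — no active states
rest 'eeecad' ignored (set empty)
final: {}; accept 11 not in set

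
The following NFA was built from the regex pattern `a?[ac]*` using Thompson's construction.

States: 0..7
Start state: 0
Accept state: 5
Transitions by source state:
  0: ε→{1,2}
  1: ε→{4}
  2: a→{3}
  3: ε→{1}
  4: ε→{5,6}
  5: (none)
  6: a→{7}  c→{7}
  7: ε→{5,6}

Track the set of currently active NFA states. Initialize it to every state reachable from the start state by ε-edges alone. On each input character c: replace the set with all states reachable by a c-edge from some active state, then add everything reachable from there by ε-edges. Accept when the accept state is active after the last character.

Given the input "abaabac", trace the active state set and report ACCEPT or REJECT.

Answer: REJECT

Steps:
S₀ = ε-closure({0}) = {0,1,2,4,5,6}
'a' @ 1: {1,3,4,5,6,7}  ✓accept
'b' @ 2: {}  — state set empty
rest 'aabac' ignored (set empty)
final: {}; accept 5 not in set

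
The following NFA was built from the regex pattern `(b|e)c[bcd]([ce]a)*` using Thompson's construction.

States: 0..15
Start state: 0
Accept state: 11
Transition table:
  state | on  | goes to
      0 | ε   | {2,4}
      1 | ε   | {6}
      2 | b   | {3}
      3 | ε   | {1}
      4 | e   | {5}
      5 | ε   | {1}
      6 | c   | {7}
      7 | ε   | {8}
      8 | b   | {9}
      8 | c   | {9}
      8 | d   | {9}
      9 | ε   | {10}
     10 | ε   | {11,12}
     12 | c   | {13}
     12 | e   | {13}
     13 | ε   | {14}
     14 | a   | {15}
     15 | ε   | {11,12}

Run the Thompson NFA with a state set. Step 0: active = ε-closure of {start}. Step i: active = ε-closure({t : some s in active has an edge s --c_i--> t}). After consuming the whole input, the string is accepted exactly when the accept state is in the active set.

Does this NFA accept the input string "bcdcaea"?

Answer: ACCEPT

Steps:
S₀ = ε-closure({0}) = {0,2,4}
'b' @ 1: {1,3,6}
'c' @ 2: {7,8}
'd' @ 3: {9,10,11,12}  ✓accept
'c' @ 4: {13,14}
'a' @ 5: {11,12,15}  ✓accept
'e' @ 6: {13,14}
'a' @ 7: {11,12,15}  ✓accept
final: {11,12,15}; accept 11 in set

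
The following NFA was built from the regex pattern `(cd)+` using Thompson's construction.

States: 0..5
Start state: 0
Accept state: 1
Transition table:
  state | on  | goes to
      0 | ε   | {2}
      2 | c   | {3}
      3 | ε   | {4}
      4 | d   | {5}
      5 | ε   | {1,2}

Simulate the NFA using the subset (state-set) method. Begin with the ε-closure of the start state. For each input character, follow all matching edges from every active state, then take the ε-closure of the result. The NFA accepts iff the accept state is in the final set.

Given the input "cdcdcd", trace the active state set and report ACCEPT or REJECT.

Answer: ACCEPT

Derivation:
initial (ε-close {0}): {0,2}
'c' @ 1: {3,4}
'd' @ 2: {1,2,5}  [accepting]
'c' @ 3: {3,4}
'd' @ 4: {1,2,5}  [accepting]
'c' @ 5: {3,4}
'd' @ 6: {1,2,5}  [accepting]
final: {1,2,5}; accept 1 in set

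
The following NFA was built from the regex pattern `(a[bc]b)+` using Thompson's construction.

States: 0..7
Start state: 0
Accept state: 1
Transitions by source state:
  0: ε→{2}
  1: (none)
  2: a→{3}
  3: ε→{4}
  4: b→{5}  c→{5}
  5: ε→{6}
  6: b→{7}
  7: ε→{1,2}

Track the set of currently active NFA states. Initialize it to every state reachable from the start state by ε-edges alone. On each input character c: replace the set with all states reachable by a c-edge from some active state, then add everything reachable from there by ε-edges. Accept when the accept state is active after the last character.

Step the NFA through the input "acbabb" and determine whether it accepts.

Answer: ACCEPT

Steps:
S₀ = ε-closure({0}) = {0,2}
'a' @ 1: {3,4}
'c' @ 2: {5,6}
'b' @ 3: {1,2,7}  [accepting]
'a' @ 4: {3,4}
'b' @ 5: {5,6}
'b' @ 6: {1,2,7}  [accepting]
after full input: {1,2,7}  (accept=1 in)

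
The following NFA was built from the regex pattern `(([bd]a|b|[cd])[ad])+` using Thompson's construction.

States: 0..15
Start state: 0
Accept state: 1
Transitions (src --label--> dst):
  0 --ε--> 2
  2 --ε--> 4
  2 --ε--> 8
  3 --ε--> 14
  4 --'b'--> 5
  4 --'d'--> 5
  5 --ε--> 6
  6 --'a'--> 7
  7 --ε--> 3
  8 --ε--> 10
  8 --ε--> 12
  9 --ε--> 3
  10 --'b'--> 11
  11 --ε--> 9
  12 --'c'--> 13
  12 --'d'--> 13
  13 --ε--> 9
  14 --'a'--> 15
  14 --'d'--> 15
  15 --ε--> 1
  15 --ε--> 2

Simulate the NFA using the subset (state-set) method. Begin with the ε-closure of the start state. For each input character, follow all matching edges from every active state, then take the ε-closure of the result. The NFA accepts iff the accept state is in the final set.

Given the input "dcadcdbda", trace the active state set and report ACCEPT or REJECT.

S₀ = ε-closure({0}) = {0,2,4,8,10,12}
'd' @ 1: {3,5,6,9,13,14}
'c' @ 2: {}  — no active states
rest 'adcdbda' ignored (set empty)
after full input: {}  (accept=1 not in)

Answer: REJECT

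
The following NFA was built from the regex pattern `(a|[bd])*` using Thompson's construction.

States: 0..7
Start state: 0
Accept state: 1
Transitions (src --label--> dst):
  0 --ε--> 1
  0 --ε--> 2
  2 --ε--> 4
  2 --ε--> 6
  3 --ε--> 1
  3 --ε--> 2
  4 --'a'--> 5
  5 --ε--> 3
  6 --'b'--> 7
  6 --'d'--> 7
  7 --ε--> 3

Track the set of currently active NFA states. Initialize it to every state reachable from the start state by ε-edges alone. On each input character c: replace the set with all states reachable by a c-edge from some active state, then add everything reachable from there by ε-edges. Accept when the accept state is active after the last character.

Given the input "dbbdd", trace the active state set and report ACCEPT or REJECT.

Answer: ACCEPT

Trace:
S₀ = ε-closure({0}) = {0,1,2,4,6}
'd' @ 1: {1,2,3,4,6,7}  ✓accept
'b' @ 2: {1,2,3,4,6,7}  ✓accept
'b' @ 3: {1,2,3,4,6,7}  ✓accept
'd' @ 4: {1,2,3,4,6,7}  ✓accept
'd' @ 5: {1,2,3,4,6,7}  ✓accept
after full input: {1,2,3,4,6,7}  (accept=1 in)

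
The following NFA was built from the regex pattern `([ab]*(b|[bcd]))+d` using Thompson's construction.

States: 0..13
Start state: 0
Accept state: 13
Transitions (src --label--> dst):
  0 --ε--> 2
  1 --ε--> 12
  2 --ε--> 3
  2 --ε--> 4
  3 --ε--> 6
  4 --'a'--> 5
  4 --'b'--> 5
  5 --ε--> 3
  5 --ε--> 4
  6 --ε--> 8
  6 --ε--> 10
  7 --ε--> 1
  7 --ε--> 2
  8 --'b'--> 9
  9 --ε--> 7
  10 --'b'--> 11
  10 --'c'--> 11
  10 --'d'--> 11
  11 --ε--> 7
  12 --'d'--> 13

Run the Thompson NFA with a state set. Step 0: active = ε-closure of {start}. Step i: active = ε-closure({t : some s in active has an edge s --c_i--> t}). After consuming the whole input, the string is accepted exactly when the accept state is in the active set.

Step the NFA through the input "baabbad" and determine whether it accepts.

initial (ε-close {0}): {0,2,3,4,6,8,10}
'b' @ 1: {1,2,3,4,5,6,7,8,9,10,11,12}
'a' @ 2: {3,4,5,6,8,10}
'a' @ 3: {3,4,5,6,8,10}
'b' @ 4: {1,2,3,4,5,6,7,8,9,10,11,12}
'b' @ 5: {1,2,3,4,5,6,7,8,9,10,11,12}
'a' @ 6: {3,4,5,6,8,10}
'd' @ 7: {1,2,3,4,6,7,8,10,11,12}
final: {1,2,3,4,6,7,8,10,11,12}; accept 13 not in set

Answer: REJECT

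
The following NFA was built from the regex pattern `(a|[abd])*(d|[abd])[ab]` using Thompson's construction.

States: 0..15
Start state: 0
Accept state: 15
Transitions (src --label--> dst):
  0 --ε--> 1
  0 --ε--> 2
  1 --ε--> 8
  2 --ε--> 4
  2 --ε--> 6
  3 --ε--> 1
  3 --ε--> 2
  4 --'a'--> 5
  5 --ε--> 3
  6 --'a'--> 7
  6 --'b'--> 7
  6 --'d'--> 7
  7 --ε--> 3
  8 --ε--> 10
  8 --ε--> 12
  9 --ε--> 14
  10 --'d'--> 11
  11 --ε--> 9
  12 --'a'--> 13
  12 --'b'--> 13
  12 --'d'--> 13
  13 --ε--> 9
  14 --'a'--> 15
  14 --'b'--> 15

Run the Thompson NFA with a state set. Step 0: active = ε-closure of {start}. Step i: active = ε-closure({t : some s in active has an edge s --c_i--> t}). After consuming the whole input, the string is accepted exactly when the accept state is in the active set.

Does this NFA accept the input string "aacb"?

Answer: REJECT

Steps:
S₀ = ε-closure({0}) = {0,1,2,4,6,8,10,12}
'a' @ 1: {1,2,3,4,5,6,7,8,9,10,12,13,14}
'a' @ 2: {1,2,3,4,5,6,7,8,9,10,12,13,14,15}  [accepting]
'c' @ 3: {}  — state set empty
rest 'b' ignored (set empty)
final: {}; accept 15 not in set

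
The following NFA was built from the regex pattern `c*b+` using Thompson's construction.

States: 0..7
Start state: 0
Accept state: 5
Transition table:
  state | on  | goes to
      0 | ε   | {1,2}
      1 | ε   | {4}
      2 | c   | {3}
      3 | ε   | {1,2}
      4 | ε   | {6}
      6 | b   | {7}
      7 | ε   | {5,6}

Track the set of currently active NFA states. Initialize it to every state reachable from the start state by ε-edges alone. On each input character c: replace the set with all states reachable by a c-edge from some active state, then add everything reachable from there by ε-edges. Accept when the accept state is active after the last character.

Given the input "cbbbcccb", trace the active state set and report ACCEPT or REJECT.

Answer: REJECT

Derivation:
initial (ε-close {0}): {0,1,2,4,6}
'c' @ 1: {1,2,3,4,6}
'b' @ 2: {5,6,7}  [accepting]
'b' @ 3: {5,6,7}  [accepting]
'b' @ 4: {5,6,7}  [accepting]
'c' @ 5: {}  — dead — no transitions
rest 'ccb' ignored (set empty)
after full input: {}  (accept=5 not in)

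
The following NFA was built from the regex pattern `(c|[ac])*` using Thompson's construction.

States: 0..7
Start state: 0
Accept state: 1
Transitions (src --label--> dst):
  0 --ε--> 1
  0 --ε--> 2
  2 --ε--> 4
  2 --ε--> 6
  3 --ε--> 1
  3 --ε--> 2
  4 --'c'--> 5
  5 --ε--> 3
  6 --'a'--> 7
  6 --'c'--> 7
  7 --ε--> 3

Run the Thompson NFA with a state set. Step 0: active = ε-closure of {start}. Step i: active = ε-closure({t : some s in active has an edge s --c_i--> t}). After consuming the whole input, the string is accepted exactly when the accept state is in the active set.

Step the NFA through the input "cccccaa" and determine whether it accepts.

Answer: ACCEPT

Steps:
S₀ = ε-closure({0}) = {0,1,2,4,6}
'c' @ 1: {1,2,3,4,5,6,7}  [accepting]
'c' @ 2: {1,2,3,4,5,6,7}  [accepting]
'c' @ 3: {1,2,3,4,5,6,7}  [accepting]
'c' @ 4: {1,2,3,4,5,6,7}  [accepting]
'c' @ 5: {1,2,3,4,5,6,7}  [accepting]
'a' @ 6: {1,2,3,4,6,7}  [accepting]
'a' @ 7: {1,2,3,4,6,7}  [accepting]
end set {1,2,3,4,6,7} — state 1 in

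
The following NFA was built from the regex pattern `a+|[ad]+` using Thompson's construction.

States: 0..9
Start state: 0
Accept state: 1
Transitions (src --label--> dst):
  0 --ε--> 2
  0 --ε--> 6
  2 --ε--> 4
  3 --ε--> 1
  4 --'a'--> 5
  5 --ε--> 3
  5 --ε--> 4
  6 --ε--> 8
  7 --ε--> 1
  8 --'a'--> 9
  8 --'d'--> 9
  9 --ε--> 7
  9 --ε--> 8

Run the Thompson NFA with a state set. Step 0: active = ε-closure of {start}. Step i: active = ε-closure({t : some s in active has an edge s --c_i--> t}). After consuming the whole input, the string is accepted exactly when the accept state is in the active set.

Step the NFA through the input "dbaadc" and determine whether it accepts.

start: ε-closure({0}) = {0,2,4,6,8}
'd' @ 1: {1,7,8,9}  ✓accept
'b' @ 2: {}  — no active states
rest 'aadc' ignored (set empty)
final: {}; accept 1 not in set

Answer: REJECT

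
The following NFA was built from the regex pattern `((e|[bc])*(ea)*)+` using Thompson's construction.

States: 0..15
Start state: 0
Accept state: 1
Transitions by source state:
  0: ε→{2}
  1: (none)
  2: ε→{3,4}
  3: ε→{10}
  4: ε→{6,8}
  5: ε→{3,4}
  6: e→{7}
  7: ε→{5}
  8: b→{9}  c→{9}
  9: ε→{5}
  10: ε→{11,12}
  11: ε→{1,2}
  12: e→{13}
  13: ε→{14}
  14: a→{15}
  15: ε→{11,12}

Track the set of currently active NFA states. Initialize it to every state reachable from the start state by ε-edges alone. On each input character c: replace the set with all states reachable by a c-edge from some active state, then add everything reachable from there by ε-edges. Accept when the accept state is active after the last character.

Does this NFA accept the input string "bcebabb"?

start: ε-closure({0}) = {0,1,2,3,4,6,8,10,11,12}
'b' @ 1: {1,2,3,4,5,6,8,9,10,11,12}  [accepting]
'c' @ 2: {1,2,3,4,5,6,8,9,10,11,12}  [accepting]
'e' @ 3: {1,2,3,4,5,6,7,8,10,11,12,13,14}  [accepting]
'b' @ 4: {1,2,3,4,5,6,8,9,10,11,12}  [accepting]
'a' @ 5: {}  — dead — no transitions
rest 'bb' ignored (set empty)
after full input: {}  (accept=1 not in)

Answer: REJECT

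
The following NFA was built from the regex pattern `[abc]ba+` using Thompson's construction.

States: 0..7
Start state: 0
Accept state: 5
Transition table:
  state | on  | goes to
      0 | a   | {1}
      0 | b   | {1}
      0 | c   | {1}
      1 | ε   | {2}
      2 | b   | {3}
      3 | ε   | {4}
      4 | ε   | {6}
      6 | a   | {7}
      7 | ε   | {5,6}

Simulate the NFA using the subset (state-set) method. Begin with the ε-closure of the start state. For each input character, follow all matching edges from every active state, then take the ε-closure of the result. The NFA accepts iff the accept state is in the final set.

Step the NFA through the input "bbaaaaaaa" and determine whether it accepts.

Answer: ACCEPT

Trace:
start: ε-closure({0}) = {0}
'b' @ 1: {1,2}
'b' @ 2: {3,4,6}
'a' @ 3: {5,6,7}  ✓accept
'a' @ 4: {5,6,7}  ✓accept
'a' @ 5: {5,6,7}  ✓accept
'a' @ 6: {5,6,7}  ✓accept
'a' @ 7: {5,6,7}  ✓accept
'a' @ 8: {5,6,7}  ✓accept
'a' @ 9: {5,6,7}  ✓accept
final: {5,6,7}; accept 5 in set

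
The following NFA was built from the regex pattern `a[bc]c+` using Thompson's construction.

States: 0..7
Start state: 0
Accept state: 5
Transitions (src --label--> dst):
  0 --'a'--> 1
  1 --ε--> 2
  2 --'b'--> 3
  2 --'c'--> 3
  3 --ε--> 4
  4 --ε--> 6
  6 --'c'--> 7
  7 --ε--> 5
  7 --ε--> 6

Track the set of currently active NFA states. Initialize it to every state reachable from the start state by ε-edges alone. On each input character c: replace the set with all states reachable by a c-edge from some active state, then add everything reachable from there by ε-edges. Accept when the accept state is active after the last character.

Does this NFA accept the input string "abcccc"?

start: ε-closure({0}) = {0}
'a' @ 1: {1,2}
'b' @ 2: {3,4,6}
'c' @ 3: {5,6,7}  (accept∈set)
'c' @ 4: {5,6,7}  (accept∈set)
'c' @ 5: {5,6,7}  (accept∈set)
'c' @ 6: {5,6,7}  (accept∈set)
after full input: {5,6,7}  (accept=5 in)

Answer: ACCEPT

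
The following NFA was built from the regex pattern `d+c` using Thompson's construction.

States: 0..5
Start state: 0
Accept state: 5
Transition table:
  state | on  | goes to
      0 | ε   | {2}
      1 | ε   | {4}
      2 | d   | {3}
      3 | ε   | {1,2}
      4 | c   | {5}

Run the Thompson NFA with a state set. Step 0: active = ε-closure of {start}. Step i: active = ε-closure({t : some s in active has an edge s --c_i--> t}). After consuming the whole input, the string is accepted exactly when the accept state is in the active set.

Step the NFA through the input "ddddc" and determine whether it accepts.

initial (ε-close {0}): {0,2}
'd' @ 1: {1,2,3,4}
'd' @ 2: {1,2,3,4}
'd' @ 3: {1,2,3,4}
'd' @ 4: {1,2,3,4}
'c' @ 5: {5}  (accept∈set)
final: {5}; accept 5 in set

Answer: ACCEPT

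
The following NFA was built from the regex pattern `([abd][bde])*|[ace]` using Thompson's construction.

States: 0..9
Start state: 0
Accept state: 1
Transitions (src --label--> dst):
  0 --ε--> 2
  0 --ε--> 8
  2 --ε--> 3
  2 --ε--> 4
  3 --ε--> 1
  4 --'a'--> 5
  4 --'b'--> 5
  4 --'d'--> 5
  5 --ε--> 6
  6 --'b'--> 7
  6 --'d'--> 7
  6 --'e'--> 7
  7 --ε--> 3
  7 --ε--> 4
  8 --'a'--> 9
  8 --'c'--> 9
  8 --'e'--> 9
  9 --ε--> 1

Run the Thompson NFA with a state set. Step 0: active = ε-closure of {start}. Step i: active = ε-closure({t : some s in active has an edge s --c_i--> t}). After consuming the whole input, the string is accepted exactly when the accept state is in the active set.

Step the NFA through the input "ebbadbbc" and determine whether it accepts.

start: ε-closure({0}) = {0,1,2,3,4,8}
'e' @ 1: {1,9}  [accepting]
'b' @ 2: {}  — state set empty
rest 'badbbc' ignored (set empty)
after full input: {}  (accept=1 not in)

Answer: REJECT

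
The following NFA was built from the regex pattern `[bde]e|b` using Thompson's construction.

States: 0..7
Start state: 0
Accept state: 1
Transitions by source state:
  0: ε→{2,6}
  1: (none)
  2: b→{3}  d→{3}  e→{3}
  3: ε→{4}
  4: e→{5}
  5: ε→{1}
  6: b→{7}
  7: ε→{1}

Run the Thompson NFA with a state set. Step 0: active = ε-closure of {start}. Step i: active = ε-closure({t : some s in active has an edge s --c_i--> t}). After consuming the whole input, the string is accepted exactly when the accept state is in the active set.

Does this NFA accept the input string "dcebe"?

initial (ε-close {0}): {0,2,6}
'd' @ 1: {3,4}
'c' @ 2: {}  — dead — no transitions
rest 'ebe' ignored (set empty)
end set {} — state 1 not in

Answer: REJECT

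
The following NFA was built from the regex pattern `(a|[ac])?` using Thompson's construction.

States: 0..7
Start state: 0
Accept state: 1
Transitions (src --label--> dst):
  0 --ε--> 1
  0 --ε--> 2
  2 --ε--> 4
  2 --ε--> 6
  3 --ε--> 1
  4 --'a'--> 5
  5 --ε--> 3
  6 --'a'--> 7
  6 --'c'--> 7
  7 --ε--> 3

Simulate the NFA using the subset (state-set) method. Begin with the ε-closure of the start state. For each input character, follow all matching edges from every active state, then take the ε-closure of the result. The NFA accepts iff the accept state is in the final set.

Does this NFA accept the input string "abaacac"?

Answer: REJECT

Steps:
initial (ε-close {0}): {0,1,2,4,6}
'a' @ 1: {1,3,5,7}  (accept∈set)
'b' @ 2: {}  — dead — no transitions
rest 'aacac' ignored (set empty)
end set {} — state 1 not in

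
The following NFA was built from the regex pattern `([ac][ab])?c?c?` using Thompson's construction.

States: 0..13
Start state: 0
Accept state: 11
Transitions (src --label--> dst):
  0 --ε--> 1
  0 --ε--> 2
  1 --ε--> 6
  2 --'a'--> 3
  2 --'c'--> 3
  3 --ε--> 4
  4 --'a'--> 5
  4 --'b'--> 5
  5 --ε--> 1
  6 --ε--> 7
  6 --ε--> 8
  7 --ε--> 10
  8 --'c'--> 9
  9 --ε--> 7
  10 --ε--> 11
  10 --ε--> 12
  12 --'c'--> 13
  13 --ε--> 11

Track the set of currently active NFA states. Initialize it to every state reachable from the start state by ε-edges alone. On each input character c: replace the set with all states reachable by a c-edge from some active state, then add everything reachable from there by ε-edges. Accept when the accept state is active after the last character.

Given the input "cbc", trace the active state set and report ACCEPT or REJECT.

initial (ε-close {0}): {0,1,2,6,7,8,10,11,12}
'c' @ 1: {3,4,7,9,10,11,12,13}  ✓accept
'b' @ 2: {1,5,6,7,8,10,11,12}  ✓accept
'c' @ 3: {7,9,10,11,12,13}  ✓accept
after full input: {7,9,10,11,12,13}  (accept=11 in)

Answer: ACCEPT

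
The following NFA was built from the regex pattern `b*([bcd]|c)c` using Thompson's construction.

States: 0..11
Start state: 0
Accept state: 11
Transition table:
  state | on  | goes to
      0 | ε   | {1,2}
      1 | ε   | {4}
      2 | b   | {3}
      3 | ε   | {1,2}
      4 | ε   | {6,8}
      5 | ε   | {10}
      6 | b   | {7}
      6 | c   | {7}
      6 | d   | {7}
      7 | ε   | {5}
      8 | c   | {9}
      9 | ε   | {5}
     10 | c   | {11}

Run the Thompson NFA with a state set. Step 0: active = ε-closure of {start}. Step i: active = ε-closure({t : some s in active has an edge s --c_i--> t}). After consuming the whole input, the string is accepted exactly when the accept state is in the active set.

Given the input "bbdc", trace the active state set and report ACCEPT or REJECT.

Answer: ACCEPT

Steps:
initial (ε-close {0}): {0,1,2,4,6,8}
'b' @ 1: {1,2,3,4,5,6,7,8,10}
'b' @ 2: {1,2,3,4,5,6,7,8,10}
'd' @ 3: {5,7,10}
'c' @ 4: {11}  (accept∈set)
after full input: {11}  (accept=11 in)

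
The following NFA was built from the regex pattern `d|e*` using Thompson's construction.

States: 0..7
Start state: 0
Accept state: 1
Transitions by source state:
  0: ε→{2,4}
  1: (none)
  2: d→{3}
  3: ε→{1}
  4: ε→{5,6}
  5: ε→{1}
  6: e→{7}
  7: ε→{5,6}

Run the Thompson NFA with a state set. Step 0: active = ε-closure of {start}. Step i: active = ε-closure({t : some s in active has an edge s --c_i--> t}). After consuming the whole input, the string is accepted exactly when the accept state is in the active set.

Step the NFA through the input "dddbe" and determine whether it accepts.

Answer: REJECT

Steps:
S₀ = ε-closure({0}) = {0,1,2,4,5,6}
'd' @ 1: {1,3}  [accepting]
'd' @ 2: {}  — dead — no transitions
rest 'dbe' ignored (set empty)
end set {} — state 1 not in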